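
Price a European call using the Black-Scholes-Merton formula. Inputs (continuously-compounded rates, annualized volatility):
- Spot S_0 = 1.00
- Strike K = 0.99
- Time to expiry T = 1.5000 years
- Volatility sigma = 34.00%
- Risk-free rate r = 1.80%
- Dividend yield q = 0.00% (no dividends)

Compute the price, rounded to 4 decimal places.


d1 = (ln(S/K) + (r - q + 0.5*sigma^2) * T) / (sigma * sqrt(T)) = 0.29718155
d2 = d1 - sigma * sqrt(T) = -0.11923171
exp(-rT) = 0.97336124; exp(-qT) = 1.00000000
C = S_0 * exp(-qT) * N(d1) - K * exp(-rT) * N(d2)
N(d1) = 0.61683605; N(d2) = 0.45254589
C = 1.0000 * 1.00000000 * 0.61683605 - 0.9900 * 0.97336124 * 0.45254589 = 0.1808

Answer: Price = 0.1808


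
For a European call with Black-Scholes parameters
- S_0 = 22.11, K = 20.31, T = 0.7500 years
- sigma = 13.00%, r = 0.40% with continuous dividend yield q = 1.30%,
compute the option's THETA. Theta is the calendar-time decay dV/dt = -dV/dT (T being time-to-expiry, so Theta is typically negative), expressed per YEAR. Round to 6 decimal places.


d1 = 0.7505919386; d2 = 0.6380086362
phi(d1) = 0.3010037179; exp(-qT) = 0.9902973771; exp(-rT) = 0.9970044955
Theta = -S*exp(-qT)*phi(d1)*sigma/(2*sqrt(T)) - r*K*exp(-rT)*N(d2) + q*S*exp(-qT)*N(d1)
N(d1) = 0.7735508629; N(d2) = 0.7382659708; sqrt(T) = 0.8660254038
Term 1 = -22.1100 * 0.9902973771 * 0.3010037179 * 0.1300 / (2 * 0.8660254038) = -0.4946624637
Term 2 = -0.0040 * 20.3100 * 0.9970044955 * 0.7382659708 = -0.0597970669
Term 3 = 0.0130 * 22.1100 * 0.9902973771 * 0.7735508629 = 0.2201844266
Theta = -0.4946624637 + (-0.0597970669) + (0.2201844266) = -0.334275

Answer: Theta = -0.334275


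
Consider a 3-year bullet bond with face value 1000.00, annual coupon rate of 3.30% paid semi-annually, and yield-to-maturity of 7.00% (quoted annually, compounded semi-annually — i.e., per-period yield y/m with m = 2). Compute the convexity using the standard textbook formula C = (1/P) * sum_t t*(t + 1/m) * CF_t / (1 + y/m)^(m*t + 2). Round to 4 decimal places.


Answer: Convexity = 9.2526

Derivation:
Coupon per period c = face * coupon_rate / m = 16.500000
Periods per year m = 2; per-period yield y/m = 0.035000
Number of cashflows N = 6
Cashflows (t years, CF_t, discount factor 1/(1+y/m)^(m*t), PV):
  t = 0.5000: CF_t = 16.500000, DF = 0.966184, PV = 15.942029
  t = 1.0000: CF_t = 16.500000, DF = 0.933511, PV = 15.402927
  t = 1.5000: CF_t = 16.500000, DF = 0.901943, PV = 14.882055
  t = 2.0000: CF_t = 16.500000, DF = 0.871442, PV = 14.378797
  t = 2.5000: CF_t = 16.500000, DF = 0.841973, PV = 13.892557
  t = 3.0000: CF_t = 1016.500000, DF = 0.813501, PV = 826.923405
Price P = sum_t PV_t = 901.421769
Convexity numerator sum_t t*(t + 1/m) * CF_t / (1+y/m)^(m*t + 2):
  t = 0.5000: term = 7.441027
  t = 1.0000: term = 21.568195
  t = 1.5000: term = 41.677672
  t = 2.0000: term = 67.113803
  t = 2.5000: term = 97.266381
  t = 3.0000: term = 8105.389392
Convexity = (1/P) * sum = 8340.456471 / 901.421769 = 9.252557


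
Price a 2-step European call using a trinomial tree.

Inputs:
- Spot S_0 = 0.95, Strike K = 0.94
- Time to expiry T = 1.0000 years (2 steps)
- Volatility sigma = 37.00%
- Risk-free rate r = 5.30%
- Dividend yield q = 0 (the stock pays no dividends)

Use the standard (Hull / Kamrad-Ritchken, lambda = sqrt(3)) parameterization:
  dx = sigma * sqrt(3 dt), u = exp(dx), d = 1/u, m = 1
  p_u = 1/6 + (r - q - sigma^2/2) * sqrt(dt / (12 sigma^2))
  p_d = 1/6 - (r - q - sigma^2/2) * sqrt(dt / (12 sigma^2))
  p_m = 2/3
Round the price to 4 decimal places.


Answer: Price = V(0,0) = 0.1491

Derivation:
dt = T/N = 0.500000; dx = sigma*sqrt(3*dt) = 0.453156
u = exp(dx) = 1.573269; d = 1/u = 0.635619
p_u = 0.158143, p_m = 0.666667, p_d = 0.175190
Discount per step: exp(-r*dt) = 0.973848
Stock lattice S(k, j) with j the centered position index:
  k=0: S(0,+0) = 0.9500
  k=1: S(1,-1) = 0.6038; S(1,+0) = 0.9500; S(1,+1) = 1.4946
  k=2: S(2,-2) = 0.3838; S(2,-1) = 0.6038; S(2,+0) = 0.9500; S(2,+1) = 1.4946; S(2,+2) = 2.3514
Terminal payoffs V(N, j) = max(S_T - K, 0):
  V(2,-2) = 0.000000; V(2,-1) = 0.000000; V(2,+0) = 0.010000; V(2,+1) = 0.554606; V(2,+2) = 1.411416
Backward induction: V(k, j) = exp(-r*dt) * [p_u * V(k+1, j+1) + p_m * V(k+1, j) + p_d * V(k+1, j-1)]
  V(1,-1) = exp(-r*dt) * [p_u*0.010000 + p_m*0.000000 + p_d*0.000000] = 0.001540
  V(1,+0) = exp(-r*dt) * [p_u*0.554606 + p_m*0.010000 + p_d*0.000000] = 0.091906
  V(1,+1) = exp(-r*dt) * [p_u*1.411416 + p_m*0.554606 + p_d*0.010000] = 0.579142
  V(0,+0) = exp(-r*dt) * [p_u*0.579142 + p_m*0.091906 + p_d*0.001540] = 0.149123


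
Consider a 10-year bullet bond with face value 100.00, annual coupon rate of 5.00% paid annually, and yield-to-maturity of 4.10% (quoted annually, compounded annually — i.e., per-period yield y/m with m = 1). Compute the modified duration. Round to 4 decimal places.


Coupon per period c = face * coupon_rate / m = 5.000000
Periods per year m = 1; per-period yield y/m = 0.041000
Number of cashflows N = 10
Cashflows (t years, CF_t, discount factor 1/(1+y/m)^(m*t), PV):
  t = 1.0000: CF_t = 5.000000, DF = 0.960615, PV = 4.803074
  t = 2.0000: CF_t = 5.000000, DF = 0.922781, PV = 4.613904
  t = 3.0000: CF_t = 5.000000, DF = 0.886437, PV = 4.432184
  t = 4.0000: CF_t = 5.000000, DF = 0.851524, PV = 4.257622
  t = 5.0000: CF_t = 5.000000, DF = 0.817987, PV = 4.089935
  t = 6.0000: CF_t = 5.000000, DF = 0.785770, PV = 3.928852
  t = 7.0000: CF_t = 5.000000, DF = 0.754823, PV = 3.774113
  t = 8.0000: CF_t = 5.000000, DF = 0.725094, PV = 3.625469
  t = 9.0000: CF_t = 5.000000, DF = 0.696536, PV = 3.482679
  t = 10.0000: CF_t = 105.000000, DF = 0.669103, PV = 70.255771
Price P = sum_t PV_t = 107.263602
First compute Macaulay numerator sum_t t * PV_t:
  t * PV_t at t = 1.0000: 4.803074
  t * PV_t at t = 2.0000: 9.227808
  t * PV_t at t = 3.0000: 13.296553
  t * PV_t at t = 4.0000: 17.030487
  t * PV_t at t = 5.0000: 20.449673
  t * PV_t at t = 6.0000: 23.573110
  t * PV_t at t = 7.0000: 26.418791
  t * PV_t at t = 8.0000: 29.003750
  t * PV_t at t = 9.0000: 31.344110
  t * PV_t at t = 10.0000: 702.557710
Macaulay duration D = 877.705066 / 107.263602 = 8.182692
Modified duration = D / (1 + y/m) = 8.182692 / (1 + 0.041000) = 7.860415

Answer: Modified duration = 7.8604


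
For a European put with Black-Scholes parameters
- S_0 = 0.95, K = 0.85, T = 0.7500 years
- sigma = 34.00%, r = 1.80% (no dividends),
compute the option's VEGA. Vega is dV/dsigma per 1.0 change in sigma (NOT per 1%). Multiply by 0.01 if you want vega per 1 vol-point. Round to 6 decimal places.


Answer: Vega = 0.278876

Derivation:
d1 = 0.5708147834; d2 = 0.2763661461
phi(d1) = 0.3389667389; exp(-qT) = 1.0000000000; exp(-rT) = 0.9865907163
Vega = S * exp(-qT) * phi(d1) * sqrt(T) = 0.9500 * 1.0000000000 * 0.3389667389 * 0.8660254038 = 0.278876


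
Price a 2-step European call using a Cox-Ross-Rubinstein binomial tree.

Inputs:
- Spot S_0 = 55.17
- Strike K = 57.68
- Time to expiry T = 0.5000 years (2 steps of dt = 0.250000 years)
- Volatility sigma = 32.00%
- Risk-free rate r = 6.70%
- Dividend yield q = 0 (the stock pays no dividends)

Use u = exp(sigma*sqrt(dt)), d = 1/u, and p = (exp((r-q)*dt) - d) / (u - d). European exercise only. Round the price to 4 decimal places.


dt = T/N = 0.250000
u = exp(sigma*sqrt(dt)) = 1.173511; d = 1/u = 0.852144
p = (exp((r-q)*dt) - d) / (u - d) = 0.512645
Discount per step: exp(-r*dt) = 0.983390
Stock lattice S(k, i) with i counting down-moves:
  k=0: S(0,0) = 55.1700
  k=1: S(1,0) = 64.7426; S(1,1) = 47.0128
  k=2: S(2,0) = 75.9761; S(2,1) = 55.1700; S(2,2) = 40.0616
Terminal payoffs V(N, i) = max(S_T - K, 0):
  V(2,0) = 18.296139; V(2,1) = 0.000000; V(2,2) = 0.000000
Backward induction: V(k, i) = exp(-r*dt) * [p * V(k+1, i) + (1-p) * V(k+1, i+1)].
  V(1,0) = exp(-r*dt) * [p*18.296139 + (1-p)*0.000000] = 9.223630
  V(1,1) = exp(-r*dt) * [p*0.000000 + (1-p)*0.000000] = 0.000000
  V(0,0) = exp(-r*dt) * [p*9.223630 + (1-p)*0.000000] = 4.649907

Answer: Price = V(0,0) = 4.6499


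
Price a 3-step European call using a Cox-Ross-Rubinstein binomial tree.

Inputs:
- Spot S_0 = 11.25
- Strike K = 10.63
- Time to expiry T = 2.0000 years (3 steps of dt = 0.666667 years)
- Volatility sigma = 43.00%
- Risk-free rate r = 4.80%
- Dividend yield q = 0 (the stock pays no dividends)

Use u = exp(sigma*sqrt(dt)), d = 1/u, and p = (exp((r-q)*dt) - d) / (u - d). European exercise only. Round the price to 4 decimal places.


dt = T/N = 0.666667
u = exp(sigma*sqrt(dt)) = 1.420620; d = 1/u = 0.703918
p = (exp((r-q)*dt) - d) / (u - d) = 0.458488
Discount per step: exp(-r*dt) = 0.968507
Stock lattice S(k, i) with i counting down-moves:
  k=0: S(0,0) = 11.2500
  k=1: S(1,0) = 15.9820; S(1,1) = 7.9191
  k=2: S(2,0) = 22.7043; S(2,1) = 11.2500; S(2,2) = 5.5744
  k=3: S(3,0) = 32.2542; S(3,1) = 15.9820; S(3,2) = 7.9191; S(3,3) = 3.9239
Terminal payoffs V(N, i) = max(S_T - K, 0):
  V(3,0) = 21.624215; V(3,1) = 5.351977; V(3,2) = 0.000000; V(3,3) = 0.000000
Backward induction: V(k, i) = exp(-r*dt) * [p * V(k+1, i) + (1-p) * V(k+1, i+1)].
  V(2,0) = exp(-r*dt) * [p*21.624215 + (1-p)*5.351977] = 12.409094
  V(2,1) = exp(-r*dt) * [p*5.351977 + (1-p)*0.000000] = 2.376540
  V(2,2) = exp(-r*dt) * [p*0.000000 + (1-p)*0.000000] = 0.000000
  V(1,0) = exp(-r*dt) * [p*12.409094 + (1-p)*2.376540] = 6.756639
  V(1,1) = exp(-r*dt) * [p*2.376540 + (1-p)*0.000000] = 1.055300
  V(0,0) = exp(-r*dt) * [p*6.756639 + (1-p)*1.055300] = 3.553738

Answer: Price = V(0,0) = 3.5537


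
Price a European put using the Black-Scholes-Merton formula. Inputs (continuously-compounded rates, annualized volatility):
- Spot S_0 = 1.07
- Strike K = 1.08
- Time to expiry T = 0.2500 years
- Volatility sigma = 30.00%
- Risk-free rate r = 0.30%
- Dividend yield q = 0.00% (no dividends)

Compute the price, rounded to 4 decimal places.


d1 = (ln(S/K) + (r - q + 0.5*sigma^2) * T) / (sigma * sqrt(T)) = 0.01798405
d2 = d1 - sigma * sqrt(T) = -0.13201595
exp(-rT) = 0.99925028; exp(-qT) = 1.00000000
P = K * exp(-rT) * N(-d2) - S_0 * exp(-qT) * N(-d1)
N(-d1) = 0.49282579; N(-d2) = 0.55251416
P = 1.0800 * 0.99925028 * 0.55251416 - 1.0700 * 1.00000000 * 0.49282579 = 0.0689

Answer: Price = 0.0689


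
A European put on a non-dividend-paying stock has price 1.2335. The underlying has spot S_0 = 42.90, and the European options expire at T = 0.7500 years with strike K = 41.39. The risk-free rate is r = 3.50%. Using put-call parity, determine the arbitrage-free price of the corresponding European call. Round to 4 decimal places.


Answer: Call price = 3.8159

Derivation:
Put-call parity: C - P = S_0 * exp(-qT) - K * exp(-rT).
S_0 * exp(-qT) = 42.9000 * 1.00000000 = 42.90000000
K * exp(-rT) = 41.3900 * 0.97409154 = 40.31764869
C = P + S*exp(-qT) - K*exp(-rT)
C = 1.2335 + 42.90000000 - 40.31764869 = 3.8159


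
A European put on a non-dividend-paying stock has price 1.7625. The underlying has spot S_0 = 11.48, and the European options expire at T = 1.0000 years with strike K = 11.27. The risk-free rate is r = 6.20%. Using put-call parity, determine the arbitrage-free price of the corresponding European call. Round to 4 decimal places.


Answer: Call price = 2.6500

Derivation:
Put-call parity: C - P = S_0 * exp(-qT) - K * exp(-rT).
S_0 * exp(-qT) = 11.4800 * 1.00000000 = 11.48000000
K * exp(-rT) = 11.2700 * 0.93988289 = 10.59248013
C = P + S*exp(-qT) - K*exp(-rT)
C = 1.7625 + 11.48000000 - 10.59248013 = 2.6500


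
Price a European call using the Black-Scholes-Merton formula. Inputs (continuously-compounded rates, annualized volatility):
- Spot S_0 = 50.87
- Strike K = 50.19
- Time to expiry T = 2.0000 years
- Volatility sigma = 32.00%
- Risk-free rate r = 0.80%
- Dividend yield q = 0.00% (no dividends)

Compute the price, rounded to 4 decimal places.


d1 = (ln(S/K) + (r - q + 0.5*sigma^2) * T) / (sigma * sqrt(T)) = 0.29136679
d2 = d1 - sigma * sqrt(T) = -0.16118155
exp(-rT) = 0.98412732; exp(-qT) = 1.00000000
C = S_0 * exp(-qT) * N(d1) - K * exp(-rT) * N(d2)
N(d1) = 0.61461459; N(d2) = 0.43597520
C = 50.8700 * 1.00000000 * 0.61461459 - 50.1900 * 0.98412732 * 0.43597520 = 9.7312

Answer: Price = 9.7312


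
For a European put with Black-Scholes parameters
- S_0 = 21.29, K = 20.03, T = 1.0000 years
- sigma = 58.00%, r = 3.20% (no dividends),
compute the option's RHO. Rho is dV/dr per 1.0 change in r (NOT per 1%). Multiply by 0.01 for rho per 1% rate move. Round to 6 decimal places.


Answer: Rho = -10.700127

Derivation:
d1 = 0.4503557400; d2 = -0.1296442600
phi(d1) = 0.3604692300; exp(-qT) = 1.0000000000; exp(-rT) = 0.9685065821
N(-d2) = 0.5515760578
Rho = -K*T*exp(-rT)*N(-d2) = -20.0300 * 1.0000 * 0.9685065821 * 0.5515760578 = -10.700127


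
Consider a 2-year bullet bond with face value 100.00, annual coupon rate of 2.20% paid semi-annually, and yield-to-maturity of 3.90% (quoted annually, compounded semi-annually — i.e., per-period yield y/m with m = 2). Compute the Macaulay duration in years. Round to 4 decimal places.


Answer: Macaulay duration = 1.9670 years

Derivation:
Coupon per period c = face * coupon_rate / m = 1.100000
Periods per year m = 2; per-period yield y/m = 0.019500
Number of cashflows N = 4
Cashflows (t years, CF_t, discount factor 1/(1+y/m)^(m*t), PV):
  t = 0.5000: CF_t = 1.100000, DF = 0.980873, PV = 1.078960
  t = 1.0000: CF_t = 1.100000, DF = 0.962112, PV = 1.058323
  t = 1.5000: CF_t = 1.100000, DF = 0.943709, PV = 1.038080
  t = 2.0000: CF_t = 101.100000, DF = 0.925659, PV = 93.584136
Price P = sum_t PV_t = 96.759500
Macaulay numerator sum_t t * PV_t:
  t * PV_t at t = 0.5000: 0.539480
  t * PV_t at t = 1.0000: 1.058323
  t * PV_t at t = 1.5000: 1.557121
  t * PV_t at t = 2.0000: 187.168272
Macaulay duration D = (sum_t t * PV_t) / P = 190.323196 / 96.759500 = 1.966972


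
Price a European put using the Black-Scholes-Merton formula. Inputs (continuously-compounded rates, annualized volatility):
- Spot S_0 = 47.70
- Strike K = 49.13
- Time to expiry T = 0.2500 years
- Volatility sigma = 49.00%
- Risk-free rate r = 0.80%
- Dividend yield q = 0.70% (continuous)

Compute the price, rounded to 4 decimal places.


Answer: Price = 5.4525

Derivation:
d1 = (ln(S/K) + (r - q + 0.5*sigma^2) * T) / (sigma * sqrt(T)) = 0.00295531
d2 = d1 - sigma * sqrt(T) = -0.24204469
exp(-rT) = 0.99800200; exp(-qT) = 0.99825153
P = K * exp(-rT) * N(-d2) - S_0 * exp(-qT) * N(-d1)
N(-d1) = 0.49882100; N(-d2) = 0.59562723
P = 49.1300 * 0.99800200 * 0.59562723 - 47.7000 * 0.99825153 * 0.49882100 = 5.4525


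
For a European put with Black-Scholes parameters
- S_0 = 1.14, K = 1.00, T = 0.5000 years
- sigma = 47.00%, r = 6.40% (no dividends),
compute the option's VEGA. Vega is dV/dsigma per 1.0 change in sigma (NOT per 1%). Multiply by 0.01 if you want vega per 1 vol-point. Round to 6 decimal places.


Answer: Vega = 0.259209

Derivation:
d1 = 0.6567164335; d2 = 0.3243762463
phi(d1) = 0.3215581855; exp(-qT) = 1.0000000000; exp(-rT) = 0.9685065821
Vega = S * exp(-qT) * phi(d1) * sqrt(T) = 1.1400 * 1.0000000000 * 0.3215581855 * 0.7071067812 = 0.259209


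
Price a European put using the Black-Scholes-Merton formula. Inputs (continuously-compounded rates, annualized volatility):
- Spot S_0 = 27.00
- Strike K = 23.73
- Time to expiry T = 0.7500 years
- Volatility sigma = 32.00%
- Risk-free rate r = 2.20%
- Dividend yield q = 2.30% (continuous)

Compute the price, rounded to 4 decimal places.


d1 = (ln(S/K) + (r - q + 0.5*sigma^2) * T) / (sigma * sqrt(T)) = 0.60169567
d2 = d1 - sigma * sqrt(T) = 0.32456754
exp(-rT) = 0.98363538; exp(-qT) = 0.98289793
P = K * exp(-rT) * N(-d2) - S_0 * exp(-qT) * N(-d1)
N(-d1) = 0.27368837; N(-d2) = 0.37275420
P = 23.7300 * 0.98363538 * 0.37275420 - 27.0000 * 0.98289793 * 0.27368837 = 1.4375

Answer: Price = 1.4375


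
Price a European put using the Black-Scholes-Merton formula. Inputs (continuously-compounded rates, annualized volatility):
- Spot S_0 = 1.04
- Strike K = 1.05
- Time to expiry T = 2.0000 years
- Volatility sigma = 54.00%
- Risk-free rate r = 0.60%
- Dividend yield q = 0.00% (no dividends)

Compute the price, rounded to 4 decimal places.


d1 = (ln(S/K) + (r - q + 0.5*sigma^2) * T) / (sigma * sqrt(T)) = 0.38502036
d2 = d1 - sigma * sqrt(T) = -0.37865496
exp(-rT) = 0.98807171; exp(-qT) = 1.00000000
P = K * exp(-rT) * N(-d2) - S_0 * exp(-qT) * N(-d1)
N(-d1) = 0.35011117; N(-d2) = 0.64752795
P = 1.0500 * 0.98807171 * 0.64752795 - 1.0400 * 1.00000000 * 0.35011117 = 0.3077

Answer: Price = 0.3077


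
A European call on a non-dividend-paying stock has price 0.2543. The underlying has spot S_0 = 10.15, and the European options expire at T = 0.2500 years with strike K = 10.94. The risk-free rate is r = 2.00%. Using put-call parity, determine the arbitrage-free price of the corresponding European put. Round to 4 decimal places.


Put-call parity: C - P = S_0 * exp(-qT) - K * exp(-rT).
S_0 * exp(-qT) = 10.1500 * 1.00000000 = 10.15000000
K * exp(-rT) = 10.9400 * 0.99501248 = 10.88543652
P = C - S*exp(-qT) + K*exp(-rT)
P = 0.2543 - 10.15000000 + 10.88543652 = 0.9897

Answer: Put price = 0.9897


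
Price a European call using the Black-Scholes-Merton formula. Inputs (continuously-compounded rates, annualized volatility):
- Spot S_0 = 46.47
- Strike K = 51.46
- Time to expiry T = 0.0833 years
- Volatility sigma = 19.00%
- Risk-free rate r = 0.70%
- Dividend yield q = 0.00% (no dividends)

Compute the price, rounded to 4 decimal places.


d1 = (ln(S/K) + (r - q + 0.5*sigma^2) * T) / (sigma * sqrt(T)) = -1.82195677
d2 = d1 - sigma * sqrt(T) = -1.87679407
exp(-rT) = 0.99941707; exp(-qT) = 1.00000000
C = S_0 * exp(-qT) * N(d1) - K * exp(-rT) * N(d2)
N(d1) = 0.03423077; N(d2) = 0.03027316
C = 46.4700 * 1.00000000 * 0.03423077 - 51.4600 * 0.99941707 * 0.03027316 = 0.0338

Answer: Price = 0.0338


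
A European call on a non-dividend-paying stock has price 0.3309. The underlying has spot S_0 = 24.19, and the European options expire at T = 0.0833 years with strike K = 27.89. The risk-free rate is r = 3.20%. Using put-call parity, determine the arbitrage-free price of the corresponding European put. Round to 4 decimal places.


Put-call parity: C - P = S_0 * exp(-qT) - K * exp(-rT).
S_0 * exp(-qT) = 24.1900 * 1.00000000 = 24.19000000
K * exp(-rT) = 27.8900 * 0.99733795 = 27.81575541
P = C - S*exp(-qT) + K*exp(-rT)
P = 0.3309 - 24.19000000 + 27.81575541 = 3.9567

Answer: Put price = 3.9567


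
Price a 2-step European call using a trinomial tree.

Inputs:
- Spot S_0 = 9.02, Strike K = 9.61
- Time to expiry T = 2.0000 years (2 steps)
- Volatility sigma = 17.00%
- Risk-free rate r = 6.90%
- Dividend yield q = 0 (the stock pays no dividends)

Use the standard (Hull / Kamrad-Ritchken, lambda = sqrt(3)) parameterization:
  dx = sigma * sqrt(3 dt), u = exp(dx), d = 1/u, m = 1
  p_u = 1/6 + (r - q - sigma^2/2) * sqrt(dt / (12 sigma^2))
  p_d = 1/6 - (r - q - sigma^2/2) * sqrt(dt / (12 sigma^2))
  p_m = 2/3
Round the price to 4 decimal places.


dt = T/N = 1.000000; dx = sigma*sqrt(3*dt) = 0.294449
u = exp(dx) = 1.342386; d = 1/u = 0.744942
p_u = 0.259297, p_m = 0.666667, p_d = 0.074036
Discount per step: exp(-r*dt) = 0.933327
Stock lattice S(k, j) with j the centered position index:
  k=0: S(0,+0) = 9.0200
  k=1: S(1,-1) = 6.7194; S(1,+0) = 9.0200; S(1,+1) = 12.1083
  k=2: S(2,-2) = 5.0055; S(2,-1) = 6.7194; S(2,+0) = 9.0200; S(2,+1) = 12.1083; S(2,+2) = 16.2540
Terminal payoffs V(N, j) = max(S_T - K, 0):
  V(2,-2) = 0.000000; V(2,-1) = 0.000000; V(2,+0) = 0.000000; V(2,+1) = 2.498322; V(2,+2) = 6.644042
Backward induction: V(k, j) = exp(-r*dt) * [p_u * V(k+1, j+1) + p_m * V(k+1, j) + p_d * V(k+1, j-1)]
  V(1,-1) = exp(-r*dt) * [p_u*0.000000 + p_m*0.000000 + p_d*0.000000] = 0.000000
  V(1,+0) = exp(-r*dt) * [p_u*2.498322 + p_m*0.000000 + p_d*0.000000] = 0.604617
  V(1,+1) = exp(-r*dt) * [p_u*6.644042 + p_m*2.498322 + p_d*0.000000] = 3.162420
  V(0,+0) = exp(-r*dt) * [p_u*3.162420 + p_m*0.604617 + p_d*0.000000] = 1.141538

Answer: Price = V(0,0) = 1.1415


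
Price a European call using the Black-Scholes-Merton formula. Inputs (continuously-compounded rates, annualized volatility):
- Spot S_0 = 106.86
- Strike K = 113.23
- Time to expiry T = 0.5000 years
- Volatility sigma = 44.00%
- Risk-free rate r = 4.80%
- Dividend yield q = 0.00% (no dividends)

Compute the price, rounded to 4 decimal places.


Answer: Price = 11.6747

Derivation:
d1 = (ln(S/K) + (r - q + 0.5*sigma^2) * T) / (sigma * sqrt(T)) = 0.04659968
d2 = d1 - sigma * sqrt(T) = -0.26452730
exp(-rT) = 0.97628571; exp(-qT) = 1.00000000
C = S_0 * exp(-qT) * N(d1) - K * exp(-rT) * N(d2)
N(d1) = 0.51858386; N(d2) = 0.39568681
C = 106.8600 * 1.00000000 * 0.51858386 - 113.2300 * 0.97628571 * 0.39568681 = 11.6747


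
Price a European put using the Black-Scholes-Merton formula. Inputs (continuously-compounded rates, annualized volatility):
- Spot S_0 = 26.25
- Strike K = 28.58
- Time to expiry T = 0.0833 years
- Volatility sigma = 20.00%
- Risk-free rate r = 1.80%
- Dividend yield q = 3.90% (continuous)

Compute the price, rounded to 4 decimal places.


d1 = (ln(S/K) + (r - q + 0.5*sigma^2) * T) / (sigma * sqrt(T)) = -1.47469427
d2 = d1 - sigma * sqrt(T) = -1.53241775
exp(-rT) = 0.99850172; exp(-qT) = 0.99675657
P = K * exp(-rT) * N(-d2) - S_0 * exp(-qT) * N(-d1)
N(-d1) = 0.92985262; N(-d2) = 0.93729031
P = 28.5800 * 0.99850172 * 0.93729031 - 26.2500 * 0.99675657 * 0.92985262 = 2.4182

Answer: Price = 2.4182


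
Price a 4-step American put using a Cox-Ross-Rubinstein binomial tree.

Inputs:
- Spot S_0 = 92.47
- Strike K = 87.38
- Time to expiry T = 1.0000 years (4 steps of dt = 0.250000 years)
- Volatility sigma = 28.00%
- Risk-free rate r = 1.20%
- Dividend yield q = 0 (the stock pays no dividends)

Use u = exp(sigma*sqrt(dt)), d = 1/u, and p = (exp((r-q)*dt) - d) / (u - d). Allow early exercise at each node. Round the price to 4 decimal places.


dt = T/N = 0.250000
u = exp(sigma*sqrt(dt)) = 1.150274; d = 1/u = 0.869358
p = (exp((r-q)*dt) - d) / (u - d) = 0.475752
Discount per step: exp(-r*dt) = 0.997004
Stock lattice S(k, i) with i counting down-moves:
  k=0: S(0,0) = 92.4700
  k=1: S(1,0) = 106.3658; S(1,1) = 80.3896
  k=2: S(2,0) = 122.3498; S(2,1) = 92.4700; S(2,2) = 69.8873
  k=3: S(3,0) = 140.7358; S(3,1) = 106.3658; S(3,2) = 80.3896; S(3,3) = 60.7571
  k=4: S(4,0) = 161.8847; S(4,1) = 122.3498; S(4,2) = 92.4700; S(4,3) = 69.8873; S(4,4) = 52.8197
Terminal payoffs V(N, i) = max(K - S_T, 0):
  V(4,0) = 0.000000; V(4,1) = 0.000000; V(4,2) = 0.000000; V(4,3) = 17.492677; V(4,4) = 34.560298
Backward induction: V(k, i) = exp(-r*dt) * [p * V(k+1, i) + (1-p) * V(k+1, i+1)]; then take max(V_cont, immediate exercise) for American.
  V(3,0) = exp(-r*dt) * [p*0.000000 + (1-p)*0.000000] = 0.000000; exercise = 0.000000; V(3,0) = max -> 0.000000
  V(3,1) = exp(-r*dt) * [p*0.000000 + (1-p)*0.000000] = 0.000000; exercise = 0.000000; V(3,1) = max -> 0.000000
  V(3,2) = exp(-r*dt) * [p*0.000000 + (1-p)*17.492677] = 9.143023; exercise = 6.990444; V(3,2) = max -> 9.143023
  V(3,3) = exp(-r*dt) * [p*17.492677 + (1-p)*34.560298] = 26.361133; exercise = 26.622881; V(3,3) = max -> 26.622881
  V(2,0) = exp(-r*dt) * [p*0.000000 + (1-p)*0.000000] = 0.000000; exercise = 0.000000; V(2,0) = max -> 0.000000
  V(2,1) = exp(-r*dt) * [p*0.000000 + (1-p)*9.143023] = 4.778849; exercise = 0.000000; V(2,1) = max -> 4.778849
  V(2,2) = exp(-r*dt) * [p*9.143023 + (1-p)*26.622881] = 18.251957; exercise = 17.492677; V(2,2) = max -> 18.251957
  V(1,0) = exp(-r*dt) * [p*0.000000 + (1-p)*4.778849] = 2.497795; exercise = 0.000000; V(1,0) = max -> 2.497795
  V(1,1) = exp(-r*dt) * [p*4.778849 + (1-p)*18.251957] = 11.806620; exercise = 6.990444; V(1,1) = max -> 11.806620
  V(0,0) = exp(-r*dt) * [p*2.497795 + (1-p)*11.806620] = 7.355823; exercise = 0.000000; V(0,0) = max -> 7.355823

Answer: Price = V(0,0) = 7.3558


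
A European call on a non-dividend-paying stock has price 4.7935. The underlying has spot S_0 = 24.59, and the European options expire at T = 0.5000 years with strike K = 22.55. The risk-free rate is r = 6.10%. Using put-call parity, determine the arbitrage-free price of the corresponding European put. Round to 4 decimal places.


Answer: Put price = 2.0761

Derivation:
Put-call parity: C - P = S_0 * exp(-qT) - K * exp(-rT).
S_0 * exp(-qT) = 24.5900 * 1.00000000 = 24.59000000
K * exp(-rT) = 22.5500 * 0.96996043 = 21.87260774
P = C - S*exp(-qT) + K*exp(-rT)
P = 4.7935 - 24.59000000 + 21.87260774 = 2.0761


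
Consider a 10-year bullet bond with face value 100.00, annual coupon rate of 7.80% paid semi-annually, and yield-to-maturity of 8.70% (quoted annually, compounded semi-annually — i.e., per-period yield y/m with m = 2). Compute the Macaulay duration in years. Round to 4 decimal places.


Coupon per period c = face * coupon_rate / m = 3.900000
Periods per year m = 2; per-period yield y/m = 0.043500
Number of cashflows N = 20
Cashflows (t years, CF_t, discount factor 1/(1+y/m)^(m*t), PV):
  t = 0.5000: CF_t = 3.900000, DF = 0.958313, PV = 3.737422
  t = 1.0000: CF_t = 3.900000, DF = 0.918365, PV = 3.581622
  t = 1.5000: CF_t = 3.900000, DF = 0.880081, PV = 3.432316
  t = 2.0000: CF_t = 3.900000, DF = 0.843393, PV = 3.289234
  t = 2.5000: CF_t = 3.900000, DF = 0.808235, PV = 3.152117
  t = 3.0000: CF_t = 3.900000, DF = 0.774543, PV = 3.020716
  t = 3.5000: CF_t = 3.900000, DF = 0.742254, PV = 2.894792
  t = 4.0000: CF_t = 3.900000, DF = 0.711312, PV = 2.774118
  t = 4.5000: CF_t = 3.900000, DF = 0.681660, PV = 2.658475
  t = 5.0000: CF_t = 3.900000, DF = 0.653244, PV = 2.547652
  t = 5.5000: CF_t = 3.900000, DF = 0.626013, PV = 2.441449
  t = 6.0000: CF_t = 3.900000, DF = 0.599916, PV = 2.339673
  t = 6.5000: CF_t = 3.900000, DF = 0.574908, PV = 2.242140
  t = 7.0000: CF_t = 3.900000, DF = 0.550942, PV = 2.148673
  t = 7.5000: CF_t = 3.900000, DF = 0.527975, PV = 2.059102
  t = 8.0000: CF_t = 3.900000, DF = 0.505965, PV = 1.973265
  t = 8.5000: CF_t = 3.900000, DF = 0.484873, PV = 1.891006
  t = 9.0000: CF_t = 3.900000, DF = 0.464661, PV = 1.812176
  t = 9.5000: CF_t = 3.900000, DF = 0.445290, PV = 1.736633
  t = 10.0000: CF_t = 103.900000, DF = 0.426728, PV = 44.337018
Price P = sum_t PV_t = 94.069598
Macaulay numerator sum_t t * PV_t:
  t * PV_t at t = 0.5000: 1.868711
  t * PV_t at t = 1.0000: 3.581622
  t * PV_t at t = 1.5000: 5.148474
  t * PV_t at t = 2.0000: 6.578468
  t * PV_t at t = 2.5000: 7.880293
  t * PV_t at t = 3.0000: 9.062148
  t * PV_t at t = 3.5000: 10.131774
  t * PV_t at t = 4.0000: 11.096473
  t * PV_t at t = 4.5000: 11.963136
  t * PV_t at t = 5.0000: 12.738259
  t * PV_t at t = 5.5000: 13.427968
  t * PV_t at t = 6.0000: 14.038038
  t * PV_t at t = 6.5000: 14.573910
  t * PV_t at t = 7.0000: 15.040709
  t * PV_t at t = 7.5000: 15.443263
  t * PV_t at t = 8.0000: 15.786118
  t * PV_t at t = 8.5000: 16.073551
  t * PV_t at t = 9.0000: 16.309587
  t * PV_t at t = 9.5000: 16.498011
  t * PV_t at t = 10.0000: 443.370179
Macaulay duration D = (sum_t t * PV_t) / P = 660.610691 / 94.069598 = 7.022574

Answer: Macaulay duration = 7.0226 years


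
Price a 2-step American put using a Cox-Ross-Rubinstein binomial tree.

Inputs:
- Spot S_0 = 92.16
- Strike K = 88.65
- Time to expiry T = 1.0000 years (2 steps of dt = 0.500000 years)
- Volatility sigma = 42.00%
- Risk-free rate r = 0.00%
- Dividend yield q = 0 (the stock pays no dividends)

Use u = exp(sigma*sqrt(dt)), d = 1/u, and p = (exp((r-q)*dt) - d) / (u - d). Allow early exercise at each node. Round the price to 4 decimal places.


dt = T/N = 0.500000
u = exp(sigma*sqrt(dt)) = 1.345795; d = 1/u = 0.743055
p = (exp((r-q)*dt) - d) / (u - d) = 0.426295
Discount per step: exp(-r*dt) = 1.000000
Stock lattice S(k, i) with i counting down-moves:
  k=0: S(0,0) = 92.1600
  k=1: S(1,0) = 124.0285; S(1,1) = 68.4800
  k=2: S(2,0) = 166.9169; S(2,1) = 92.1600; S(2,2) = 50.8844
Terminal payoffs V(N, i) = max(K - S_T, 0):
  V(2,0) = 0.000000; V(2,1) = 0.000000; V(2,2) = 37.765595
Backward induction: V(k, i) = exp(-r*dt) * [p * V(k+1, i) + (1-p) * V(k+1, i+1)]; then take max(V_cont, immediate exercise) for American.
  V(1,0) = exp(-r*dt) * [p*0.000000 + (1-p)*0.000000] = 0.000000; exercise = 0.000000; V(1,0) = max -> 0.000000
  V(1,1) = exp(-r*dt) * [p*0.000000 + (1-p)*37.765595] = 21.666321; exercise = 20.170026; V(1,1) = max -> 21.666321
  V(0,0) = exp(-r*dt) * [p*0.000000 + (1-p)*21.666321] = 12.430082; exercise = 0.000000; V(0,0) = max -> 12.430082

Answer: Price = V(0,0) = 12.4301


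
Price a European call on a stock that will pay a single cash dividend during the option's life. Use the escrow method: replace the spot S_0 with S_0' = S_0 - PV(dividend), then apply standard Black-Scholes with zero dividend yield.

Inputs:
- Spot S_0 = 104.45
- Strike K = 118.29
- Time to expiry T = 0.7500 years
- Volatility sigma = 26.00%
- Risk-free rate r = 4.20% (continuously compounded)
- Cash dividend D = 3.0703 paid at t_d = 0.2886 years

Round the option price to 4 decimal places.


Answer: Price = 4.4685

Derivation:
PV(D) = D * exp(-r * t_d) = 3.0703 * 0.98795197 = 3.03330892
S_0' = S_0 - PV(D) = 104.4500 - 3.03330892 = 101.41669108
d1 = (ln(S_0'/K) + (r + sigma^2/2)*T) / (sigma*sqrt(T)) = -0.43102108
d2 = d1 - sigma*sqrt(T) = -0.65618768
exp(-rT) = 0.96899096
N(d1) = 0.33322652; N(d2) = 0.25585169
C = S_0' * N(d1) - K * exp(-rT) * N(d2) = 101.41669108 * 0.33322652 - 118.2900 * 0.96899096 * 0.25585169 = 4.4685


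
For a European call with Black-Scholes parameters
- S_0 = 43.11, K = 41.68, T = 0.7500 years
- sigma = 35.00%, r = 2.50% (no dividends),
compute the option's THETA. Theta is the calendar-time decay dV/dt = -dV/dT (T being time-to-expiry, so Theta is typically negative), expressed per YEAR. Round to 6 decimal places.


d1 = 0.3247053918; d2 = 0.0215965005
phi(d1) = 0.3784560501; exp(-qT) = 1.0000000000; exp(-rT) = 0.9814246877
Theta = -S*exp(-qT)*phi(d1)*sigma/(2*sqrt(T)) - r*K*exp(-rT)*N(d2) + q*S*exp(-qT)*N(d1)
N(d1) = 0.6272979732; N(d2) = 0.5086150874; sqrt(T) = 0.8660254038
Term 1 = -43.1100 * 1.0000000000 * 0.3784560501 * 0.3500 / (2 * 0.8660254038) = -3.2968629366
Term 2 = -0.0250 * 41.6800 * 0.9814246877 * 0.5086150874 = -0.5201324343
Term 3 = 0 (no dividend yield, q = 0)
Theta = -3.2968629366 + (-0.5201324343) + (0.0000000000) = -3.816995

Answer: Theta = -3.816995


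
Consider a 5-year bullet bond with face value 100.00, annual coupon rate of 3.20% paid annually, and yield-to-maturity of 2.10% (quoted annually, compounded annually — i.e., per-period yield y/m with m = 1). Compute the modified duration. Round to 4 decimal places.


Coupon per period c = face * coupon_rate / m = 3.200000
Periods per year m = 1; per-period yield y/m = 0.021000
Number of cashflows N = 5
Cashflows (t years, CF_t, discount factor 1/(1+y/m)^(m*t), PV):
  t = 1.0000: CF_t = 3.200000, DF = 0.979432, PV = 3.134182
  t = 2.0000: CF_t = 3.200000, DF = 0.959287, PV = 3.069718
  t = 3.0000: CF_t = 3.200000, DF = 0.939556, PV = 3.006580
  t = 4.0000: CF_t = 3.200000, DF = 0.920231, PV = 2.944740
  t = 5.0000: CF_t = 103.200000, DF = 0.901304, PV = 93.014571
Price P = sum_t PV_t = 105.169791
First compute Macaulay numerator sum_t t * PV_t:
  t * PV_t at t = 1.0000: 3.134182
  t * PV_t at t = 2.0000: 6.139436
  t * PV_t at t = 3.0000: 9.019740
  t * PV_t at t = 4.0000: 11.778961
  t * PV_t at t = 5.0000: 465.072854
Macaulay duration D = 495.145174 / 105.169791 = 4.708055
Modified duration = D / (1 + y/m) = 4.708055 / (1 + 0.021000) = 4.611220

Answer: Modified duration = 4.6112


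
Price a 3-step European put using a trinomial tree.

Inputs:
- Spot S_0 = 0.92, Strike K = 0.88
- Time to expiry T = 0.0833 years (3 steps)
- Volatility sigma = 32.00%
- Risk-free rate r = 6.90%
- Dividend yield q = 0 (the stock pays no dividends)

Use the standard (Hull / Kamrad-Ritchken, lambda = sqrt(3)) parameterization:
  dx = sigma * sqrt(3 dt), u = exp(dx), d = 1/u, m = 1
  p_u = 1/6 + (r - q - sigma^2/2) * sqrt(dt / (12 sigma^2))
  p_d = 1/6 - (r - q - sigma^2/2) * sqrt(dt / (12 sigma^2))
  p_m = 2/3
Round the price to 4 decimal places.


Answer: Price = V(0,0) = 0.0165

Derivation:
dt = T/N = 0.027767; dx = sigma*sqrt(3*dt) = 0.092358
u = exp(dx) = 1.096757; d = 1/u = 0.911779
p_u = 0.169342, p_m = 0.666667, p_d = 0.163991
Discount per step: exp(-r*dt) = 0.998086
Stock lattice S(k, j) with j the centered position index:
  k=0: S(0,+0) = 0.9200
  k=1: S(1,-1) = 0.8388; S(1,+0) = 0.9200; S(1,+1) = 1.0090
  k=2: S(2,-2) = 0.7648; S(2,-1) = 0.8388; S(2,+0) = 0.9200; S(2,+1) = 1.0090; S(2,+2) = 1.1066
  k=3: S(3,-3) = 0.6974; S(3,-2) = 0.7648; S(3,-1) = 0.8388; S(3,+0) = 0.9200; S(3,+1) = 1.0090; S(3,+2) = 1.1066; S(3,+3) = 1.2137
Terminal payoffs V(N, j) = max(K - S_T, 0):
  V(3,-3) = 0.182641; V(3,-2) = 0.115166; V(3,-1) = 0.041163; V(3,+0) = 0.000000; V(3,+1) = 0.000000; V(3,+2) = 0.000000; V(3,+3) = 0.000000
Backward induction: V(k, j) = exp(-r*dt) * [p_u * V(k+1, j+1) + p_m * V(k+1, j) + p_d * V(k+1, j-1)]
  V(2,-2) = exp(-r*dt) * [p_u*0.041163 + p_m*0.115166 + p_d*0.182641] = 0.113482
  V(2,-1) = exp(-r*dt) * [p_u*0.000000 + p_m*0.041163 + p_d*0.115166] = 0.046240
  V(2,+0) = exp(-r*dt) * [p_u*0.000000 + p_m*0.000000 + p_d*0.041163] = 0.006737
  V(2,+1) = exp(-r*dt) * [p_u*0.000000 + p_m*0.000000 + p_d*0.000000] = 0.000000
  V(2,+2) = exp(-r*dt) * [p_u*0.000000 + p_m*0.000000 + p_d*0.000000] = 0.000000
  V(1,-1) = exp(-r*dt) * [p_u*0.006737 + p_m*0.046240 + p_d*0.113482] = 0.050481
  V(1,+0) = exp(-r*dt) * [p_u*0.000000 + p_m*0.006737 + p_d*0.046240] = 0.012051
  V(1,+1) = exp(-r*dt) * [p_u*0.000000 + p_m*0.000000 + p_d*0.006737] = 0.001103
  V(0,+0) = exp(-r*dt) * [p_u*0.001103 + p_m*0.012051 + p_d*0.050481] = 0.016468


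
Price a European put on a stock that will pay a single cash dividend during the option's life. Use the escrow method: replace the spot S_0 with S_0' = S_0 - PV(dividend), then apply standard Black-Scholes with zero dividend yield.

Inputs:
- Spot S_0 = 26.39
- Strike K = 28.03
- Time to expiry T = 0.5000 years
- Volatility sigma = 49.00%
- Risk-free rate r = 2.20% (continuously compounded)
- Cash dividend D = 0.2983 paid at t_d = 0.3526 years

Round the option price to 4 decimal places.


PV(D) = D * exp(-r * t_d) = 0.2983 * 0.99227281 = 0.29599498
S_0' = S_0 - PV(D) = 26.3900 - 0.29599498 = 26.09400502
d1 = (ln(S_0'/K) + (r + sigma^2/2)*T) / (sigma*sqrt(T)) = -0.00157229
d2 = d1 - sigma*sqrt(T) = -0.34805461
exp(-rT) = 0.98906028
N(-d1) = 0.50062725; N(-d2) = 0.63610041
P = K * exp(-rT) * N(-d2) - S_0' * N(-d1) = 28.0300 * 0.98906028 * 0.63610041 - 26.09400502 * 0.50062725 = 4.5715

Answer: Price = 4.5715


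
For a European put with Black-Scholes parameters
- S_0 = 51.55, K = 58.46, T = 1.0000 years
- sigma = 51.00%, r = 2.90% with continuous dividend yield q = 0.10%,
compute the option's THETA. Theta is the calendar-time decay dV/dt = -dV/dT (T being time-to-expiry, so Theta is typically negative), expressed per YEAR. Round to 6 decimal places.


Answer: Theta = -4.145455

Derivation:
d1 = 0.0632538251; d2 = -0.4467461749
phi(d1) = 0.3981449849; exp(-qT) = 0.9990004998; exp(-rT) = 0.9714164645
Theta = -S*exp(-qT)*phi(d1)*sigma/(2*sqrt(T)) + r*K*exp(-rT)*N(-d2) - q*S*exp(-qT)*N(-d1)
N(-d1) = 0.4747821922; N(-d2) = 0.6724708309; sqrt(T) = 1.0000000000
Term 1 = -51.5500 * 0.9990004998 * 0.3981449849 * 0.5100 / (2 * 1.0000000000) = -5.2284842632
Term 2 = 0.0290 * 58.4600 * 0.9714164645 * 0.6724708309 = 1.1074795615
Term 3 = -0.0010 * 51.5500 * 0.9990004998 * 0.4747821922 = -0.0244505592
Theta = -5.2284842632 + (1.1074795615) + (-0.0244505592) = -4.145455


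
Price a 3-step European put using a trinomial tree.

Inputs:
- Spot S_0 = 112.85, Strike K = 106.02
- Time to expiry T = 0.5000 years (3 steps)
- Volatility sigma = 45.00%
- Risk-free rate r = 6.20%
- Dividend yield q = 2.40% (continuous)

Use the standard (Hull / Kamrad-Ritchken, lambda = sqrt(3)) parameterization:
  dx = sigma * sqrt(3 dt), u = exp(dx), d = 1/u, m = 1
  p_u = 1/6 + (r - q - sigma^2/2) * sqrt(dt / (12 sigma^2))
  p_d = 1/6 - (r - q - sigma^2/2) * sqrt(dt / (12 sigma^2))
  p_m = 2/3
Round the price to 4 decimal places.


Answer: Price = V(0,0) = 9.4049

Derivation:
dt = T/N = 0.166667; dx = sigma*sqrt(3*dt) = 0.318198
u = exp(dx) = 1.374648; d = 1/u = 0.727459
p_u = 0.150102, p_m = 0.666667, p_d = 0.183231
Discount per step: exp(-r*dt) = 0.989720
Stock lattice S(k, j) with j the centered position index:
  k=0: S(0,+0) = 112.8500
  k=1: S(1,-1) = 82.0937; S(1,+0) = 112.8500; S(1,+1) = 155.1291
  k=2: S(2,-2) = 59.7198; S(2,-1) = 82.0937; S(2,+0) = 112.8500; S(2,+1) = 155.1291; S(2,+2) = 213.2480
  k=3: S(3,-3) = 43.4437; S(3,-2) = 59.7198; S(3,-1) = 82.0937; S(3,+0) = 112.8500; S(3,+1) = 155.1291; S(3,+2) = 213.2480; S(3,+3) = 293.1410
Terminal payoffs V(N, j) = max(K - S_T, 0):
  V(3,-3) = 62.576322; V(3,-2) = 46.300213; V(3,-1) = 23.926286; V(3,+0) = 0.000000; V(3,+1) = 0.000000; V(3,+2) = 0.000000; V(3,+3) = 0.000000
Backward induction: V(k, j) = exp(-r*dt) * [p_u * V(k+1, j+1) + p_m * V(k+1, j) + p_d * V(k+1, j-1)]
  V(2,-2) = exp(-r*dt) * [p_u*23.926286 + p_m*46.300213 + p_d*62.576322] = 45.452028
  V(2,-1) = exp(-r*dt) * [p_u*0.000000 + p_m*23.926286 + p_d*46.300213] = 24.183315
  V(2,+0) = exp(-r*dt) * [p_u*0.000000 + p_m*0.000000 + p_d*23.926286] = 4.338976
  V(2,+1) = exp(-r*dt) * [p_u*0.000000 + p_m*0.000000 + p_d*0.000000] = 0.000000
  V(2,+2) = exp(-r*dt) * [p_u*0.000000 + p_m*0.000000 + p_d*0.000000] = 0.000000
  V(1,-1) = exp(-r*dt) * [p_u*4.338976 + p_m*24.183315 + p_d*45.452028] = 24.843684
  V(1,+0) = exp(-r*dt) * [p_u*0.000000 + p_m*4.338976 + p_d*24.183315] = 7.248501
  V(1,+1) = exp(-r*dt) * [p_u*0.000000 + p_m*0.000000 + p_d*4.338976] = 0.786863
  V(0,+0) = exp(-r*dt) * [p_u*0.786863 + p_m*7.248501 + p_d*24.843684] = 9.404897


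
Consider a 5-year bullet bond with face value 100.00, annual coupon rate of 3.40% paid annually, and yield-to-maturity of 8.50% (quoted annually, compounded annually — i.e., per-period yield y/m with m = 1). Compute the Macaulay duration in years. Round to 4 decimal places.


Answer: Macaulay duration = 4.6374 years

Derivation:
Coupon per period c = face * coupon_rate / m = 3.400000
Periods per year m = 1; per-period yield y/m = 0.085000
Number of cashflows N = 5
Cashflows (t years, CF_t, discount factor 1/(1+y/m)^(m*t), PV):
  t = 1.0000: CF_t = 3.400000, DF = 0.921659, PV = 3.133641
  t = 2.0000: CF_t = 3.400000, DF = 0.849455, PV = 2.888148
  t = 3.0000: CF_t = 3.400000, DF = 0.782908, PV = 2.661888
  t = 4.0000: CF_t = 3.400000, DF = 0.721574, PV = 2.453353
  t = 5.0000: CF_t = 103.400000, DF = 0.665045, PV = 68.765697
Price P = sum_t PV_t = 79.902725
Macaulay numerator sum_t t * PV_t:
  t * PV_t at t = 1.0000: 3.133641
  t * PV_t at t = 2.0000: 5.776296
  t * PV_t at t = 3.0000: 7.985663
  t * PV_t at t = 4.0000: 9.813410
  t * PV_t at t = 5.0000: 343.828484
Macaulay duration D = (sum_t t * PV_t) / P = 370.537493 / 79.902725 = 4.637357


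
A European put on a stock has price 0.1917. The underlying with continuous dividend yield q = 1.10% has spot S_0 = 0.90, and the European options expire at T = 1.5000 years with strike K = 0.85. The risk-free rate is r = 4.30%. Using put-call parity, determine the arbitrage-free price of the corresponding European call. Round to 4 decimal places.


Answer: Call price = 0.2801

Derivation:
Put-call parity: C - P = S_0 * exp(-qT) - K * exp(-rT).
S_0 * exp(-qT) = 0.9000 * 0.98363538 = 0.88527184
K * exp(-rT) = 0.8500 * 0.93753611 = 0.79690570
C = P + S*exp(-qT) - K*exp(-rT)
C = 0.1917 + 0.88527184 - 0.79690570 = 0.2801


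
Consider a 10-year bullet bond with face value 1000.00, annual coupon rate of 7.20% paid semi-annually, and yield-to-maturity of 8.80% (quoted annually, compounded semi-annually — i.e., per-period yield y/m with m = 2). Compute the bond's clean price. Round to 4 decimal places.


Answer: Price = 895.0289

Derivation:
Coupon per period c = face * coupon_rate / m = 36.000000
Periods per year m = 2; per-period yield y/m = 0.044000
Number of cashflows N = 20
Cashflows (t years, CF_t, discount factor 1/(1+y/m)^(m*t), PV):
  t = 0.5000: CF_t = 36.000000, DF = 0.957854, PV = 34.482759
  t = 1.0000: CF_t = 36.000000, DF = 0.917485, PV = 33.029462
  t = 1.5000: CF_t = 36.000000, DF = 0.878817, PV = 31.637416
  t = 2.0000: CF_t = 36.000000, DF = 0.841779, PV = 30.304038
  t = 2.5000: CF_t = 36.000000, DF = 0.806302, PV = 29.026857
  t = 3.0000: CF_t = 36.000000, DF = 0.772320, PV = 27.803502
  t = 3.5000: CF_t = 36.000000, DF = 0.739770, PV = 26.631707
  t = 4.0000: CF_t = 36.000000, DF = 0.708592, PV = 25.509298
  t = 4.5000: CF_t = 36.000000, DF = 0.678728, PV = 24.434194
  t = 5.0000: CF_t = 36.000000, DF = 0.650122, PV = 23.404400
  t = 5.5000: CF_t = 36.000000, DF = 0.622722, PV = 22.418008
  t = 6.0000: CF_t = 36.000000, DF = 0.596477, PV = 21.473188
  t = 6.5000: CF_t = 36.000000, DF = 0.571339, PV = 20.568187
  t = 7.0000: CF_t = 36.000000, DF = 0.547259, PV = 19.701329
  t = 7.5000: CF_t = 36.000000, DF = 0.524195, PV = 18.871005
  t = 8.0000: CF_t = 36.000000, DF = 0.502102, PV = 18.075675
  t = 8.5000: CF_t = 36.000000, DF = 0.480941, PV = 17.313865
  t = 9.0000: CF_t = 36.000000, DF = 0.460671, PV = 16.584162
  t = 9.5000: CF_t = 36.000000, DF = 0.441256, PV = 15.885212
  t = 10.0000: CF_t = 1036.000000, DF = 0.422659, PV = 437.874629
Price P = sum_t PV_t = 895.028892
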